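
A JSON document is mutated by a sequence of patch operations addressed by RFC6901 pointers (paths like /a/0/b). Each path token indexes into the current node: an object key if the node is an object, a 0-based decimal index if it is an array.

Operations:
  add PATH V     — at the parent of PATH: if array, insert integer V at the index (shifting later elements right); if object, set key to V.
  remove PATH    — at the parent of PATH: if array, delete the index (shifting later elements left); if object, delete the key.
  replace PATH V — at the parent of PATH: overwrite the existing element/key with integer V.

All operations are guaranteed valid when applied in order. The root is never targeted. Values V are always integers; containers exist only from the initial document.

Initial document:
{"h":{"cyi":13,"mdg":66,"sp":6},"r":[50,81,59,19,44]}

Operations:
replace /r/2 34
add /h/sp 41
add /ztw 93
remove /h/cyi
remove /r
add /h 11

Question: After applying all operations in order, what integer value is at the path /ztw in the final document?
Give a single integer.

After op 1 (replace /r/2 34): {"h":{"cyi":13,"mdg":66,"sp":6},"r":[50,81,34,19,44]}
After op 2 (add /h/sp 41): {"h":{"cyi":13,"mdg":66,"sp":41},"r":[50,81,34,19,44]}
After op 3 (add /ztw 93): {"h":{"cyi":13,"mdg":66,"sp":41},"r":[50,81,34,19,44],"ztw":93}
After op 4 (remove /h/cyi): {"h":{"mdg":66,"sp":41},"r":[50,81,34,19,44],"ztw":93}
After op 5 (remove /r): {"h":{"mdg":66,"sp":41},"ztw":93}
After op 6 (add /h 11): {"h":11,"ztw":93}
Value at /ztw: 93

Answer: 93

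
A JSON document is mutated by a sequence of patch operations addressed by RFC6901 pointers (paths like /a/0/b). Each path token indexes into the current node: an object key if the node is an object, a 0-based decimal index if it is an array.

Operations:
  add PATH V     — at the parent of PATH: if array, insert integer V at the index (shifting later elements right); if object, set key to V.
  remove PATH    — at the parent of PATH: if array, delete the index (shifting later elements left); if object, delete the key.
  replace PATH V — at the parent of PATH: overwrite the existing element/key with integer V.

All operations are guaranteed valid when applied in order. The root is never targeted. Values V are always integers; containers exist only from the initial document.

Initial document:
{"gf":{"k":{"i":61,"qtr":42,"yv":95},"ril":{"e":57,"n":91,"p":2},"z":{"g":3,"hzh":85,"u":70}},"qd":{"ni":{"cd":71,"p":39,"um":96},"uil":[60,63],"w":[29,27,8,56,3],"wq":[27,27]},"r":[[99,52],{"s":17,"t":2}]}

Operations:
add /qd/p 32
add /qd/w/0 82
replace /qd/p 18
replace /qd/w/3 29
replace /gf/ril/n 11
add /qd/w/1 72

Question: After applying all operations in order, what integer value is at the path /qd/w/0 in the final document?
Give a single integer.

After op 1 (add /qd/p 32): {"gf":{"k":{"i":61,"qtr":42,"yv":95},"ril":{"e":57,"n":91,"p":2},"z":{"g":3,"hzh":85,"u":70}},"qd":{"ni":{"cd":71,"p":39,"um":96},"p":32,"uil":[60,63],"w":[29,27,8,56,3],"wq":[27,27]},"r":[[99,52],{"s":17,"t":2}]}
After op 2 (add /qd/w/0 82): {"gf":{"k":{"i":61,"qtr":42,"yv":95},"ril":{"e":57,"n":91,"p":2},"z":{"g":3,"hzh":85,"u":70}},"qd":{"ni":{"cd":71,"p":39,"um":96},"p":32,"uil":[60,63],"w":[82,29,27,8,56,3],"wq":[27,27]},"r":[[99,52],{"s":17,"t":2}]}
After op 3 (replace /qd/p 18): {"gf":{"k":{"i":61,"qtr":42,"yv":95},"ril":{"e":57,"n":91,"p":2},"z":{"g":3,"hzh":85,"u":70}},"qd":{"ni":{"cd":71,"p":39,"um":96},"p":18,"uil":[60,63],"w":[82,29,27,8,56,3],"wq":[27,27]},"r":[[99,52],{"s":17,"t":2}]}
After op 4 (replace /qd/w/3 29): {"gf":{"k":{"i":61,"qtr":42,"yv":95},"ril":{"e":57,"n":91,"p":2},"z":{"g":3,"hzh":85,"u":70}},"qd":{"ni":{"cd":71,"p":39,"um":96},"p":18,"uil":[60,63],"w":[82,29,27,29,56,3],"wq":[27,27]},"r":[[99,52],{"s":17,"t":2}]}
After op 5 (replace /gf/ril/n 11): {"gf":{"k":{"i":61,"qtr":42,"yv":95},"ril":{"e":57,"n":11,"p":2},"z":{"g":3,"hzh":85,"u":70}},"qd":{"ni":{"cd":71,"p":39,"um":96},"p":18,"uil":[60,63],"w":[82,29,27,29,56,3],"wq":[27,27]},"r":[[99,52],{"s":17,"t":2}]}
After op 6 (add /qd/w/1 72): {"gf":{"k":{"i":61,"qtr":42,"yv":95},"ril":{"e":57,"n":11,"p":2},"z":{"g":3,"hzh":85,"u":70}},"qd":{"ni":{"cd":71,"p":39,"um":96},"p":18,"uil":[60,63],"w":[82,72,29,27,29,56,3],"wq":[27,27]},"r":[[99,52],{"s":17,"t":2}]}
Value at /qd/w/0: 82

Answer: 82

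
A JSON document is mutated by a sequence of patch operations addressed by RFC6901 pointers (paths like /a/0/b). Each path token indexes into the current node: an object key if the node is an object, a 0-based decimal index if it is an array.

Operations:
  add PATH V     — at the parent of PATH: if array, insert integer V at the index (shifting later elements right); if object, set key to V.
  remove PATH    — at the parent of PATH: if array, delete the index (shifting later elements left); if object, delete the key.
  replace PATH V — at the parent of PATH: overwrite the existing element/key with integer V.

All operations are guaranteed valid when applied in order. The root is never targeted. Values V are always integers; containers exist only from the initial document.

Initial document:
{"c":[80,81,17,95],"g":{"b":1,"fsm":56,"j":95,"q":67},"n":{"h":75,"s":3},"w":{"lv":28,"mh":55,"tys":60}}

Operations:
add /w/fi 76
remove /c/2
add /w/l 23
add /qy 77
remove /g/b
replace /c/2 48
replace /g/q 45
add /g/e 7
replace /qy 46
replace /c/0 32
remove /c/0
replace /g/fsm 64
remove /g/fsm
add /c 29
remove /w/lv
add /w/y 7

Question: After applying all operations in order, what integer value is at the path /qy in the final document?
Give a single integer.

After op 1 (add /w/fi 76): {"c":[80,81,17,95],"g":{"b":1,"fsm":56,"j":95,"q":67},"n":{"h":75,"s":3},"w":{"fi":76,"lv":28,"mh":55,"tys":60}}
After op 2 (remove /c/2): {"c":[80,81,95],"g":{"b":1,"fsm":56,"j":95,"q":67},"n":{"h":75,"s":3},"w":{"fi":76,"lv":28,"mh":55,"tys":60}}
After op 3 (add /w/l 23): {"c":[80,81,95],"g":{"b":1,"fsm":56,"j":95,"q":67},"n":{"h":75,"s":3},"w":{"fi":76,"l":23,"lv":28,"mh":55,"tys":60}}
After op 4 (add /qy 77): {"c":[80,81,95],"g":{"b":1,"fsm":56,"j":95,"q":67},"n":{"h":75,"s":3},"qy":77,"w":{"fi":76,"l":23,"lv":28,"mh":55,"tys":60}}
After op 5 (remove /g/b): {"c":[80,81,95],"g":{"fsm":56,"j":95,"q":67},"n":{"h":75,"s":3},"qy":77,"w":{"fi":76,"l":23,"lv":28,"mh":55,"tys":60}}
After op 6 (replace /c/2 48): {"c":[80,81,48],"g":{"fsm":56,"j":95,"q":67},"n":{"h":75,"s":3},"qy":77,"w":{"fi":76,"l":23,"lv":28,"mh":55,"tys":60}}
After op 7 (replace /g/q 45): {"c":[80,81,48],"g":{"fsm":56,"j":95,"q":45},"n":{"h":75,"s":3},"qy":77,"w":{"fi":76,"l":23,"lv":28,"mh":55,"tys":60}}
After op 8 (add /g/e 7): {"c":[80,81,48],"g":{"e":7,"fsm":56,"j":95,"q":45},"n":{"h":75,"s":3},"qy":77,"w":{"fi":76,"l":23,"lv":28,"mh":55,"tys":60}}
After op 9 (replace /qy 46): {"c":[80,81,48],"g":{"e":7,"fsm":56,"j":95,"q":45},"n":{"h":75,"s":3},"qy":46,"w":{"fi":76,"l":23,"lv":28,"mh":55,"tys":60}}
After op 10 (replace /c/0 32): {"c":[32,81,48],"g":{"e":7,"fsm":56,"j":95,"q":45},"n":{"h":75,"s":3},"qy":46,"w":{"fi":76,"l":23,"lv":28,"mh":55,"tys":60}}
After op 11 (remove /c/0): {"c":[81,48],"g":{"e":7,"fsm":56,"j":95,"q":45},"n":{"h":75,"s":3},"qy":46,"w":{"fi":76,"l":23,"lv":28,"mh":55,"tys":60}}
After op 12 (replace /g/fsm 64): {"c":[81,48],"g":{"e":7,"fsm":64,"j":95,"q":45},"n":{"h":75,"s":3},"qy":46,"w":{"fi":76,"l":23,"lv":28,"mh":55,"tys":60}}
After op 13 (remove /g/fsm): {"c":[81,48],"g":{"e":7,"j":95,"q":45},"n":{"h":75,"s":3},"qy":46,"w":{"fi":76,"l":23,"lv":28,"mh":55,"tys":60}}
After op 14 (add /c 29): {"c":29,"g":{"e":7,"j":95,"q":45},"n":{"h":75,"s":3},"qy":46,"w":{"fi":76,"l":23,"lv":28,"mh":55,"tys":60}}
After op 15 (remove /w/lv): {"c":29,"g":{"e":7,"j":95,"q":45},"n":{"h":75,"s":3},"qy":46,"w":{"fi":76,"l":23,"mh":55,"tys":60}}
After op 16 (add /w/y 7): {"c":29,"g":{"e":7,"j":95,"q":45},"n":{"h":75,"s":3},"qy":46,"w":{"fi":76,"l":23,"mh":55,"tys":60,"y":7}}
Value at /qy: 46

Answer: 46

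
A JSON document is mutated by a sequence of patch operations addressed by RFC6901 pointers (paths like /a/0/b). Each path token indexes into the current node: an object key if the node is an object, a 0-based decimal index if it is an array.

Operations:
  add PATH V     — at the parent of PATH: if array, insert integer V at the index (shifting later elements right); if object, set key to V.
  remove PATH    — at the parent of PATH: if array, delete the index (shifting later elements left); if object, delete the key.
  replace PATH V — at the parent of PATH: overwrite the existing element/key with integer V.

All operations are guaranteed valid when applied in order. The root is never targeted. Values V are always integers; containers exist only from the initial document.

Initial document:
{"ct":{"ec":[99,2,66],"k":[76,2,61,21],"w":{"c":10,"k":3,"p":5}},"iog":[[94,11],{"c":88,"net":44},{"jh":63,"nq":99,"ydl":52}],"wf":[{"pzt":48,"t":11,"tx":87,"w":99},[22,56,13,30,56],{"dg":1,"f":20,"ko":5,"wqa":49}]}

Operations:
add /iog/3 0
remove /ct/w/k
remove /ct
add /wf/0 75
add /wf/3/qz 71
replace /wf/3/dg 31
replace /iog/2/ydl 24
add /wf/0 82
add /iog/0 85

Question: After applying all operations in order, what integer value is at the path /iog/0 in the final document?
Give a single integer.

Answer: 85

Derivation:
After op 1 (add /iog/3 0): {"ct":{"ec":[99,2,66],"k":[76,2,61,21],"w":{"c":10,"k":3,"p":5}},"iog":[[94,11],{"c":88,"net":44},{"jh":63,"nq":99,"ydl":52},0],"wf":[{"pzt":48,"t":11,"tx":87,"w":99},[22,56,13,30,56],{"dg":1,"f":20,"ko":5,"wqa":49}]}
After op 2 (remove /ct/w/k): {"ct":{"ec":[99,2,66],"k":[76,2,61,21],"w":{"c":10,"p":5}},"iog":[[94,11],{"c":88,"net":44},{"jh":63,"nq":99,"ydl":52},0],"wf":[{"pzt":48,"t":11,"tx":87,"w":99},[22,56,13,30,56],{"dg":1,"f":20,"ko":5,"wqa":49}]}
After op 3 (remove /ct): {"iog":[[94,11],{"c":88,"net":44},{"jh":63,"nq":99,"ydl":52},0],"wf":[{"pzt":48,"t":11,"tx":87,"w":99},[22,56,13,30,56],{"dg":1,"f":20,"ko":5,"wqa":49}]}
After op 4 (add /wf/0 75): {"iog":[[94,11],{"c":88,"net":44},{"jh":63,"nq":99,"ydl":52},0],"wf":[75,{"pzt":48,"t":11,"tx":87,"w":99},[22,56,13,30,56],{"dg":1,"f":20,"ko":5,"wqa":49}]}
After op 5 (add /wf/3/qz 71): {"iog":[[94,11],{"c":88,"net":44},{"jh":63,"nq":99,"ydl":52},0],"wf":[75,{"pzt":48,"t":11,"tx":87,"w":99},[22,56,13,30,56],{"dg":1,"f":20,"ko":5,"qz":71,"wqa":49}]}
After op 6 (replace /wf/3/dg 31): {"iog":[[94,11],{"c":88,"net":44},{"jh":63,"nq":99,"ydl":52},0],"wf":[75,{"pzt":48,"t":11,"tx":87,"w":99},[22,56,13,30,56],{"dg":31,"f":20,"ko":5,"qz":71,"wqa":49}]}
After op 7 (replace /iog/2/ydl 24): {"iog":[[94,11],{"c":88,"net":44},{"jh":63,"nq":99,"ydl":24},0],"wf":[75,{"pzt":48,"t":11,"tx":87,"w":99},[22,56,13,30,56],{"dg":31,"f":20,"ko":5,"qz":71,"wqa":49}]}
After op 8 (add /wf/0 82): {"iog":[[94,11],{"c":88,"net":44},{"jh":63,"nq":99,"ydl":24},0],"wf":[82,75,{"pzt":48,"t":11,"tx":87,"w":99},[22,56,13,30,56],{"dg":31,"f":20,"ko":5,"qz":71,"wqa":49}]}
After op 9 (add /iog/0 85): {"iog":[85,[94,11],{"c":88,"net":44},{"jh":63,"nq":99,"ydl":24},0],"wf":[82,75,{"pzt":48,"t":11,"tx":87,"w":99},[22,56,13,30,56],{"dg":31,"f":20,"ko":5,"qz":71,"wqa":49}]}
Value at /iog/0: 85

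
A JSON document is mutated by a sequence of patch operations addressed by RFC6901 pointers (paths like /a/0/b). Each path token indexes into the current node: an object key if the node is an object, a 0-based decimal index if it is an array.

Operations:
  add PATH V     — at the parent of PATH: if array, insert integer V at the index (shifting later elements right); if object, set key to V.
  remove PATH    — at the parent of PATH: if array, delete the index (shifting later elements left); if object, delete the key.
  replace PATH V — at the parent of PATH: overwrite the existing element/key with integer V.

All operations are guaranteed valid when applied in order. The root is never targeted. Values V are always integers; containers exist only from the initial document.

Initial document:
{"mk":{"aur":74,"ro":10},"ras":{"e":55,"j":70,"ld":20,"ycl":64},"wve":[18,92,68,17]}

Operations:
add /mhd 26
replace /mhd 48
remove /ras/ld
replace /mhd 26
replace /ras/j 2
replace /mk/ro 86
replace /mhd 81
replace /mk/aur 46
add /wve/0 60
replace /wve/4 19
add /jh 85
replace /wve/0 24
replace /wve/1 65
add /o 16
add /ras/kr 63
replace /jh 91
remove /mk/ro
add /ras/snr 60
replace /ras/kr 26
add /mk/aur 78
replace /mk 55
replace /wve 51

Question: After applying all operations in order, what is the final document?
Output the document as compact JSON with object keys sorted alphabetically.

After op 1 (add /mhd 26): {"mhd":26,"mk":{"aur":74,"ro":10},"ras":{"e":55,"j":70,"ld":20,"ycl":64},"wve":[18,92,68,17]}
After op 2 (replace /mhd 48): {"mhd":48,"mk":{"aur":74,"ro":10},"ras":{"e":55,"j":70,"ld":20,"ycl":64},"wve":[18,92,68,17]}
After op 3 (remove /ras/ld): {"mhd":48,"mk":{"aur":74,"ro":10},"ras":{"e":55,"j":70,"ycl":64},"wve":[18,92,68,17]}
After op 4 (replace /mhd 26): {"mhd":26,"mk":{"aur":74,"ro":10},"ras":{"e":55,"j":70,"ycl":64},"wve":[18,92,68,17]}
After op 5 (replace /ras/j 2): {"mhd":26,"mk":{"aur":74,"ro":10},"ras":{"e":55,"j":2,"ycl":64},"wve":[18,92,68,17]}
After op 6 (replace /mk/ro 86): {"mhd":26,"mk":{"aur":74,"ro":86},"ras":{"e":55,"j":2,"ycl":64},"wve":[18,92,68,17]}
After op 7 (replace /mhd 81): {"mhd":81,"mk":{"aur":74,"ro":86},"ras":{"e":55,"j":2,"ycl":64},"wve":[18,92,68,17]}
After op 8 (replace /mk/aur 46): {"mhd":81,"mk":{"aur":46,"ro":86},"ras":{"e":55,"j":2,"ycl":64},"wve":[18,92,68,17]}
After op 9 (add /wve/0 60): {"mhd":81,"mk":{"aur":46,"ro":86},"ras":{"e":55,"j":2,"ycl":64},"wve":[60,18,92,68,17]}
After op 10 (replace /wve/4 19): {"mhd":81,"mk":{"aur":46,"ro":86},"ras":{"e":55,"j":2,"ycl":64},"wve":[60,18,92,68,19]}
After op 11 (add /jh 85): {"jh":85,"mhd":81,"mk":{"aur":46,"ro":86},"ras":{"e":55,"j":2,"ycl":64},"wve":[60,18,92,68,19]}
After op 12 (replace /wve/0 24): {"jh":85,"mhd":81,"mk":{"aur":46,"ro":86},"ras":{"e":55,"j":2,"ycl":64},"wve":[24,18,92,68,19]}
After op 13 (replace /wve/1 65): {"jh":85,"mhd":81,"mk":{"aur":46,"ro":86},"ras":{"e":55,"j":2,"ycl":64},"wve":[24,65,92,68,19]}
After op 14 (add /o 16): {"jh":85,"mhd":81,"mk":{"aur":46,"ro":86},"o":16,"ras":{"e":55,"j":2,"ycl":64},"wve":[24,65,92,68,19]}
After op 15 (add /ras/kr 63): {"jh":85,"mhd":81,"mk":{"aur":46,"ro":86},"o":16,"ras":{"e":55,"j":2,"kr":63,"ycl":64},"wve":[24,65,92,68,19]}
After op 16 (replace /jh 91): {"jh":91,"mhd":81,"mk":{"aur":46,"ro":86},"o":16,"ras":{"e":55,"j":2,"kr":63,"ycl":64},"wve":[24,65,92,68,19]}
After op 17 (remove /mk/ro): {"jh":91,"mhd":81,"mk":{"aur":46},"o":16,"ras":{"e":55,"j":2,"kr":63,"ycl":64},"wve":[24,65,92,68,19]}
After op 18 (add /ras/snr 60): {"jh":91,"mhd":81,"mk":{"aur":46},"o":16,"ras":{"e":55,"j":2,"kr":63,"snr":60,"ycl":64},"wve":[24,65,92,68,19]}
After op 19 (replace /ras/kr 26): {"jh":91,"mhd":81,"mk":{"aur":46},"o":16,"ras":{"e":55,"j":2,"kr":26,"snr":60,"ycl":64},"wve":[24,65,92,68,19]}
After op 20 (add /mk/aur 78): {"jh":91,"mhd":81,"mk":{"aur":78},"o":16,"ras":{"e":55,"j":2,"kr":26,"snr":60,"ycl":64},"wve":[24,65,92,68,19]}
After op 21 (replace /mk 55): {"jh":91,"mhd":81,"mk":55,"o":16,"ras":{"e":55,"j":2,"kr":26,"snr":60,"ycl":64},"wve":[24,65,92,68,19]}
After op 22 (replace /wve 51): {"jh":91,"mhd":81,"mk":55,"o":16,"ras":{"e":55,"j":2,"kr":26,"snr":60,"ycl":64},"wve":51}

Answer: {"jh":91,"mhd":81,"mk":55,"o":16,"ras":{"e":55,"j":2,"kr":26,"snr":60,"ycl":64},"wve":51}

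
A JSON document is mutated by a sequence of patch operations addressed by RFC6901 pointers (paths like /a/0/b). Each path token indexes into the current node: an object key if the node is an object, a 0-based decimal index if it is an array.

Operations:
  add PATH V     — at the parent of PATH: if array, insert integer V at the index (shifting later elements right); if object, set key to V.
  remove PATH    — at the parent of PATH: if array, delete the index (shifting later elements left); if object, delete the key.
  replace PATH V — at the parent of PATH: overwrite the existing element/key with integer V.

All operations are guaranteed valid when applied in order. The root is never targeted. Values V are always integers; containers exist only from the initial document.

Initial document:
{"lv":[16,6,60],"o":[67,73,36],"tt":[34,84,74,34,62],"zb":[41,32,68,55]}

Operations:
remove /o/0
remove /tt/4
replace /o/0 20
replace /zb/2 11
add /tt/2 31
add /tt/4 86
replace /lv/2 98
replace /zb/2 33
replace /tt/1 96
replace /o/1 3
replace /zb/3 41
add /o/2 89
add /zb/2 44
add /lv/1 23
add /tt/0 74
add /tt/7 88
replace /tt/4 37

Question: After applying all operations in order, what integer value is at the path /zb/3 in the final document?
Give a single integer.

After op 1 (remove /o/0): {"lv":[16,6,60],"o":[73,36],"tt":[34,84,74,34,62],"zb":[41,32,68,55]}
After op 2 (remove /tt/4): {"lv":[16,6,60],"o":[73,36],"tt":[34,84,74,34],"zb":[41,32,68,55]}
After op 3 (replace /o/0 20): {"lv":[16,6,60],"o":[20,36],"tt":[34,84,74,34],"zb":[41,32,68,55]}
After op 4 (replace /zb/2 11): {"lv":[16,6,60],"o":[20,36],"tt":[34,84,74,34],"zb":[41,32,11,55]}
After op 5 (add /tt/2 31): {"lv":[16,6,60],"o":[20,36],"tt":[34,84,31,74,34],"zb":[41,32,11,55]}
After op 6 (add /tt/4 86): {"lv":[16,6,60],"o":[20,36],"tt":[34,84,31,74,86,34],"zb":[41,32,11,55]}
After op 7 (replace /lv/2 98): {"lv":[16,6,98],"o":[20,36],"tt":[34,84,31,74,86,34],"zb":[41,32,11,55]}
After op 8 (replace /zb/2 33): {"lv":[16,6,98],"o":[20,36],"tt":[34,84,31,74,86,34],"zb":[41,32,33,55]}
After op 9 (replace /tt/1 96): {"lv":[16,6,98],"o":[20,36],"tt":[34,96,31,74,86,34],"zb":[41,32,33,55]}
After op 10 (replace /o/1 3): {"lv":[16,6,98],"o":[20,3],"tt":[34,96,31,74,86,34],"zb":[41,32,33,55]}
After op 11 (replace /zb/3 41): {"lv":[16,6,98],"o":[20,3],"tt":[34,96,31,74,86,34],"zb":[41,32,33,41]}
After op 12 (add /o/2 89): {"lv":[16,6,98],"o":[20,3,89],"tt":[34,96,31,74,86,34],"zb":[41,32,33,41]}
After op 13 (add /zb/2 44): {"lv":[16,6,98],"o":[20,3,89],"tt":[34,96,31,74,86,34],"zb":[41,32,44,33,41]}
After op 14 (add /lv/1 23): {"lv":[16,23,6,98],"o":[20,3,89],"tt":[34,96,31,74,86,34],"zb":[41,32,44,33,41]}
After op 15 (add /tt/0 74): {"lv":[16,23,6,98],"o":[20,3,89],"tt":[74,34,96,31,74,86,34],"zb":[41,32,44,33,41]}
After op 16 (add /tt/7 88): {"lv":[16,23,6,98],"o":[20,3,89],"tt":[74,34,96,31,74,86,34,88],"zb":[41,32,44,33,41]}
After op 17 (replace /tt/4 37): {"lv":[16,23,6,98],"o":[20,3,89],"tt":[74,34,96,31,37,86,34,88],"zb":[41,32,44,33,41]}
Value at /zb/3: 33

Answer: 33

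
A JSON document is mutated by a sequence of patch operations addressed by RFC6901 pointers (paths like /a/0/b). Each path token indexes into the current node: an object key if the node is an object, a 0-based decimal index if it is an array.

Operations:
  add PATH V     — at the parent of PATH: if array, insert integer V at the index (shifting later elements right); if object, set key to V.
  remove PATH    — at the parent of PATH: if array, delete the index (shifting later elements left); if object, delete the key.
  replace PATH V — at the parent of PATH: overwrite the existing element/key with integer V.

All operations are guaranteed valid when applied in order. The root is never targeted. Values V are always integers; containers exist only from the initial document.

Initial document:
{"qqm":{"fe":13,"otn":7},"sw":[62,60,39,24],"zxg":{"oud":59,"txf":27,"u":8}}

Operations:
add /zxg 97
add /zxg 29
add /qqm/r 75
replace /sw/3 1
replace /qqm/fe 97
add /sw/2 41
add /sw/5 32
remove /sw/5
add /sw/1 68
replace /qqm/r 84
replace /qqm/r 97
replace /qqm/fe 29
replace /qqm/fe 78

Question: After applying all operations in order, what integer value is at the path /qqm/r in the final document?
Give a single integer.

After op 1 (add /zxg 97): {"qqm":{"fe":13,"otn":7},"sw":[62,60,39,24],"zxg":97}
After op 2 (add /zxg 29): {"qqm":{"fe":13,"otn":7},"sw":[62,60,39,24],"zxg":29}
After op 3 (add /qqm/r 75): {"qqm":{"fe":13,"otn":7,"r":75},"sw":[62,60,39,24],"zxg":29}
After op 4 (replace /sw/3 1): {"qqm":{"fe":13,"otn":7,"r":75},"sw":[62,60,39,1],"zxg":29}
After op 5 (replace /qqm/fe 97): {"qqm":{"fe":97,"otn":7,"r":75},"sw":[62,60,39,1],"zxg":29}
After op 6 (add /sw/2 41): {"qqm":{"fe":97,"otn":7,"r":75},"sw":[62,60,41,39,1],"zxg":29}
After op 7 (add /sw/5 32): {"qqm":{"fe":97,"otn":7,"r":75},"sw":[62,60,41,39,1,32],"zxg":29}
After op 8 (remove /sw/5): {"qqm":{"fe":97,"otn":7,"r":75},"sw":[62,60,41,39,1],"zxg":29}
After op 9 (add /sw/1 68): {"qqm":{"fe":97,"otn":7,"r":75},"sw":[62,68,60,41,39,1],"zxg":29}
After op 10 (replace /qqm/r 84): {"qqm":{"fe":97,"otn":7,"r":84},"sw":[62,68,60,41,39,1],"zxg":29}
After op 11 (replace /qqm/r 97): {"qqm":{"fe":97,"otn":7,"r":97},"sw":[62,68,60,41,39,1],"zxg":29}
After op 12 (replace /qqm/fe 29): {"qqm":{"fe":29,"otn":7,"r":97},"sw":[62,68,60,41,39,1],"zxg":29}
After op 13 (replace /qqm/fe 78): {"qqm":{"fe":78,"otn":7,"r":97},"sw":[62,68,60,41,39,1],"zxg":29}
Value at /qqm/r: 97

Answer: 97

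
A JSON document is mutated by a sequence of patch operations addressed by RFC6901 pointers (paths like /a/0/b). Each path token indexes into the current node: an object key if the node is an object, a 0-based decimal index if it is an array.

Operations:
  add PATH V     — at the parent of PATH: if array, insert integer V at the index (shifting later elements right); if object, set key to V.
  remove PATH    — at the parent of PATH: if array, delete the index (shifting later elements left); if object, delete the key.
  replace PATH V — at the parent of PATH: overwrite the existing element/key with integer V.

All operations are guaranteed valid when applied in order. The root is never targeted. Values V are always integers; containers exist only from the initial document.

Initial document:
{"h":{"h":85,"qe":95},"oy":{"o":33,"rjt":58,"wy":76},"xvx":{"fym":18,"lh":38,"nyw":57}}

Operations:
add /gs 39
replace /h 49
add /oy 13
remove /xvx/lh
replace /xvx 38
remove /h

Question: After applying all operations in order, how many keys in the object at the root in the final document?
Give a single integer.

After op 1 (add /gs 39): {"gs":39,"h":{"h":85,"qe":95},"oy":{"o":33,"rjt":58,"wy":76},"xvx":{"fym":18,"lh":38,"nyw":57}}
After op 2 (replace /h 49): {"gs":39,"h":49,"oy":{"o":33,"rjt":58,"wy":76},"xvx":{"fym":18,"lh":38,"nyw":57}}
After op 3 (add /oy 13): {"gs":39,"h":49,"oy":13,"xvx":{"fym":18,"lh":38,"nyw":57}}
After op 4 (remove /xvx/lh): {"gs":39,"h":49,"oy":13,"xvx":{"fym":18,"nyw":57}}
After op 5 (replace /xvx 38): {"gs":39,"h":49,"oy":13,"xvx":38}
After op 6 (remove /h): {"gs":39,"oy":13,"xvx":38}
Size at the root: 3

Answer: 3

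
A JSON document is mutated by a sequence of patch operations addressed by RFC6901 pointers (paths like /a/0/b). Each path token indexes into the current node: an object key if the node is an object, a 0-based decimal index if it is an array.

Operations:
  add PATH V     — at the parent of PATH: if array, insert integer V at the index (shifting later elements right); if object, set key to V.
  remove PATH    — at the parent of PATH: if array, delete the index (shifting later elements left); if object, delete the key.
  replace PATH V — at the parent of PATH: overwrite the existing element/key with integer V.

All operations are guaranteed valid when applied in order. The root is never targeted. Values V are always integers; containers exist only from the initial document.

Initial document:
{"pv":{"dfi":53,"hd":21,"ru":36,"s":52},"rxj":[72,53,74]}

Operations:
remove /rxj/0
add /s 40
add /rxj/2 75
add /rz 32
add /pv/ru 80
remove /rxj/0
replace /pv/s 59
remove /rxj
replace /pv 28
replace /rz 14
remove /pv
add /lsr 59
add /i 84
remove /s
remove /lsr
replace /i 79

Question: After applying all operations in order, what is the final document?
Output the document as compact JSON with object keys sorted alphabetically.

After op 1 (remove /rxj/0): {"pv":{"dfi":53,"hd":21,"ru":36,"s":52},"rxj":[53,74]}
After op 2 (add /s 40): {"pv":{"dfi":53,"hd":21,"ru":36,"s":52},"rxj":[53,74],"s":40}
After op 3 (add /rxj/2 75): {"pv":{"dfi":53,"hd":21,"ru":36,"s":52},"rxj":[53,74,75],"s":40}
After op 4 (add /rz 32): {"pv":{"dfi":53,"hd":21,"ru":36,"s":52},"rxj":[53,74,75],"rz":32,"s":40}
After op 5 (add /pv/ru 80): {"pv":{"dfi":53,"hd":21,"ru":80,"s":52},"rxj":[53,74,75],"rz":32,"s":40}
After op 6 (remove /rxj/0): {"pv":{"dfi":53,"hd":21,"ru":80,"s":52},"rxj":[74,75],"rz":32,"s":40}
After op 7 (replace /pv/s 59): {"pv":{"dfi":53,"hd":21,"ru":80,"s":59},"rxj":[74,75],"rz":32,"s":40}
After op 8 (remove /rxj): {"pv":{"dfi":53,"hd":21,"ru":80,"s":59},"rz":32,"s":40}
After op 9 (replace /pv 28): {"pv":28,"rz":32,"s":40}
After op 10 (replace /rz 14): {"pv":28,"rz":14,"s":40}
After op 11 (remove /pv): {"rz":14,"s":40}
After op 12 (add /lsr 59): {"lsr":59,"rz":14,"s":40}
After op 13 (add /i 84): {"i":84,"lsr":59,"rz":14,"s":40}
After op 14 (remove /s): {"i":84,"lsr":59,"rz":14}
After op 15 (remove /lsr): {"i":84,"rz":14}
After op 16 (replace /i 79): {"i":79,"rz":14}

Answer: {"i":79,"rz":14}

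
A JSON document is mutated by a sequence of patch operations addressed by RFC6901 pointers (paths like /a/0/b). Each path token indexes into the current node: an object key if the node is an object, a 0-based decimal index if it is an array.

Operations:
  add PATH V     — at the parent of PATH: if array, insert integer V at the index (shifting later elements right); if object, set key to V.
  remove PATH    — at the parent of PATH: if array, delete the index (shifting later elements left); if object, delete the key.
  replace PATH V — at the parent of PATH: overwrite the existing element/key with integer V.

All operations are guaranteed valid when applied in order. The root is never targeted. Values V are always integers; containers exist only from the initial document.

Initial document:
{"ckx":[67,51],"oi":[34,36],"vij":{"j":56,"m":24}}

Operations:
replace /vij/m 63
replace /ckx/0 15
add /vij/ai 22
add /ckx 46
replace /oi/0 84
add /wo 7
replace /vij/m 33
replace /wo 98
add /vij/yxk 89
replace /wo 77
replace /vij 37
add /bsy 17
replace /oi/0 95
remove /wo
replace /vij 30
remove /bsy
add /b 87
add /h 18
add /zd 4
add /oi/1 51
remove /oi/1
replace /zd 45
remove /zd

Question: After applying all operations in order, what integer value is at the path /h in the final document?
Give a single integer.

After op 1 (replace /vij/m 63): {"ckx":[67,51],"oi":[34,36],"vij":{"j":56,"m":63}}
After op 2 (replace /ckx/0 15): {"ckx":[15,51],"oi":[34,36],"vij":{"j":56,"m":63}}
After op 3 (add /vij/ai 22): {"ckx":[15,51],"oi":[34,36],"vij":{"ai":22,"j":56,"m":63}}
After op 4 (add /ckx 46): {"ckx":46,"oi":[34,36],"vij":{"ai":22,"j":56,"m":63}}
After op 5 (replace /oi/0 84): {"ckx":46,"oi":[84,36],"vij":{"ai":22,"j":56,"m":63}}
After op 6 (add /wo 7): {"ckx":46,"oi":[84,36],"vij":{"ai":22,"j":56,"m":63},"wo":7}
After op 7 (replace /vij/m 33): {"ckx":46,"oi":[84,36],"vij":{"ai":22,"j":56,"m":33},"wo":7}
After op 8 (replace /wo 98): {"ckx":46,"oi":[84,36],"vij":{"ai":22,"j":56,"m":33},"wo":98}
After op 9 (add /vij/yxk 89): {"ckx":46,"oi":[84,36],"vij":{"ai":22,"j":56,"m":33,"yxk":89},"wo":98}
After op 10 (replace /wo 77): {"ckx":46,"oi":[84,36],"vij":{"ai":22,"j":56,"m":33,"yxk":89},"wo":77}
After op 11 (replace /vij 37): {"ckx":46,"oi":[84,36],"vij":37,"wo":77}
After op 12 (add /bsy 17): {"bsy":17,"ckx":46,"oi":[84,36],"vij":37,"wo":77}
After op 13 (replace /oi/0 95): {"bsy":17,"ckx":46,"oi":[95,36],"vij":37,"wo":77}
After op 14 (remove /wo): {"bsy":17,"ckx":46,"oi":[95,36],"vij":37}
After op 15 (replace /vij 30): {"bsy":17,"ckx":46,"oi":[95,36],"vij":30}
After op 16 (remove /bsy): {"ckx":46,"oi":[95,36],"vij":30}
After op 17 (add /b 87): {"b":87,"ckx":46,"oi":[95,36],"vij":30}
After op 18 (add /h 18): {"b":87,"ckx":46,"h":18,"oi":[95,36],"vij":30}
After op 19 (add /zd 4): {"b":87,"ckx":46,"h":18,"oi":[95,36],"vij":30,"zd":4}
After op 20 (add /oi/1 51): {"b":87,"ckx":46,"h":18,"oi":[95,51,36],"vij":30,"zd":4}
After op 21 (remove /oi/1): {"b":87,"ckx":46,"h":18,"oi":[95,36],"vij":30,"zd":4}
After op 22 (replace /zd 45): {"b":87,"ckx":46,"h":18,"oi":[95,36],"vij":30,"zd":45}
After op 23 (remove /zd): {"b":87,"ckx":46,"h":18,"oi":[95,36],"vij":30}
Value at /h: 18

Answer: 18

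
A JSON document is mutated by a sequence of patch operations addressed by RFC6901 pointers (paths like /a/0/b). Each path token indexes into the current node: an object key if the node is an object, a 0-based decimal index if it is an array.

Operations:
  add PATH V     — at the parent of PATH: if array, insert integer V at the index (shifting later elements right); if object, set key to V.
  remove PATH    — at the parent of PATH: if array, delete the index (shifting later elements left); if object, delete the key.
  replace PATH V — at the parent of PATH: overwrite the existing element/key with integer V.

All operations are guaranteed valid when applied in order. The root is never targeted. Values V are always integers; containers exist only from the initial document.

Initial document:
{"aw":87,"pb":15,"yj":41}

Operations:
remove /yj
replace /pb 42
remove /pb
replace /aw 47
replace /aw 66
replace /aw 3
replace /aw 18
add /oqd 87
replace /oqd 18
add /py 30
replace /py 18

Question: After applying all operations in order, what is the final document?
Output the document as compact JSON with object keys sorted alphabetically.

Answer: {"aw":18,"oqd":18,"py":18}

Derivation:
After op 1 (remove /yj): {"aw":87,"pb":15}
After op 2 (replace /pb 42): {"aw":87,"pb":42}
After op 3 (remove /pb): {"aw":87}
After op 4 (replace /aw 47): {"aw":47}
After op 5 (replace /aw 66): {"aw":66}
After op 6 (replace /aw 3): {"aw":3}
After op 7 (replace /aw 18): {"aw":18}
After op 8 (add /oqd 87): {"aw":18,"oqd":87}
After op 9 (replace /oqd 18): {"aw":18,"oqd":18}
After op 10 (add /py 30): {"aw":18,"oqd":18,"py":30}
After op 11 (replace /py 18): {"aw":18,"oqd":18,"py":18}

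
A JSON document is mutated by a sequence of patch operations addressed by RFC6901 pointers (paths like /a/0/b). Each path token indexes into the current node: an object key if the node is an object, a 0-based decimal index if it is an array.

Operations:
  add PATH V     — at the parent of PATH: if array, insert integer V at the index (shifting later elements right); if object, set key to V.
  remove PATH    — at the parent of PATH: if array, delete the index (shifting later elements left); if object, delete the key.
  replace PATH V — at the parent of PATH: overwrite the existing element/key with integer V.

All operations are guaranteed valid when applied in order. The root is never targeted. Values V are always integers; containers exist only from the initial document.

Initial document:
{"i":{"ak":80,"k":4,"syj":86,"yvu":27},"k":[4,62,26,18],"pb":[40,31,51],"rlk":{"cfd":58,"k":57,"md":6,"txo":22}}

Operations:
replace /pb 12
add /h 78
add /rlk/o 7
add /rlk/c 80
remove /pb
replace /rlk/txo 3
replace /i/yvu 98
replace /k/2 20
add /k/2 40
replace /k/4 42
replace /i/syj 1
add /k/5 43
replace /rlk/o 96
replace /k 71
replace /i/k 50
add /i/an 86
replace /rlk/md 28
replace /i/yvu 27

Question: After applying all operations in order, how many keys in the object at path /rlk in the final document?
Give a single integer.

Answer: 6

Derivation:
After op 1 (replace /pb 12): {"i":{"ak":80,"k":4,"syj":86,"yvu":27},"k":[4,62,26,18],"pb":12,"rlk":{"cfd":58,"k":57,"md":6,"txo":22}}
After op 2 (add /h 78): {"h":78,"i":{"ak":80,"k":4,"syj":86,"yvu":27},"k":[4,62,26,18],"pb":12,"rlk":{"cfd":58,"k":57,"md":6,"txo":22}}
After op 3 (add /rlk/o 7): {"h":78,"i":{"ak":80,"k":4,"syj":86,"yvu":27},"k":[4,62,26,18],"pb":12,"rlk":{"cfd":58,"k":57,"md":6,"o":7,"txo":22}}
After op 4 (add /rlk/c 80): {"h":78,"i":{"ak":80,"k":4,"syj":86,"yvu":27},"k":[4,62,26,18],"pb":12,"rlk":{"c":80,"cfd":58,"k":57,"md":6,"o":7,"txo":22}}
After op 5 (remove /pb): {"h":78,"i":{"ak":80,"k":4,"syj":86,"yvu":27},"k":[4,62,26,18],"rlk":{"c":80,"cfd":58,"k":57,"md":6,"o":7,"txo":22}}
After op 6 (replace /rlk/txo 3): {"h":78,"i":{"ak":80,"k":4,"syj":86,"yvu":27},"k":[4,62,26,18],"rlk":{"c":80,"cfd":58,"k":57,"md":6,"o":7,"txo":3}}
After op 7 (replace /i/yvu 98): {"h":78,"i":{"ak":80,"k":4,"syj":86,"yvu":98},"k":[4,62,26,18],"rlk":{"c":80,"cfd":58,"k":57,"md":6,"o":7,"txo":3}}
After op 8 (replace /k/2 20): {"h":78,"i":{"ak":80,"k":4,"syj":86,"yvu":98},"k":[4,62,20,18],"rlk":{"c":80,"cfd":58,"k":57,"md":6,"o":7,"txo":3}}
After op 9 (add /k/2 40): {"h":78,"i":{"ak":80,"k":4,"syj":86,"yvu":98},"k":[4,62,40,20,18],"rlk":{"c":80,"cfd":58,"k":57,"md":6,"o":7,"txo":3}}
After op 10 (replace /k/4 42): {"h":78,"i":{"ak":80,"k":4,"syj":86,"yvu":98},"k":[4,62,40,20,42],"rlk":{"c":80,"cfd":58,"k":57,"md":6,"o":7,"txo":3}}
After op 11 (replace /i/syj 1): {"h":78,"i":{"ak":80,"k":4,"syj":1,"yvu":98},"k":[4,62,40,20,42],"rlk":{"c":80,"cfd":58,"k":57,"md":6,"o":7,"txo":3}}
After op 12 (add /k/5 43): {"h":78,"i":{"ak":80,"k":4,"syj":1,"yvu":98},"k":[4,62,40,20,42,43],"rlk":{"c":80,"cfd":58,"k":57,"md":6,"o":7,"txo":3}}
After op 13 (replace /rlk/o 96): {"h":78,"i":{"ak":80,"k":4,"syj":1,"yvu":98},"k":[4,62,40,20,42,43],"rlk":{"c":80,"cfd":58,"k":57,"md":6,"o":96,"txo":3}}
After op 14 (replace /k 71): {"h":78,"i":{"ak":80,"k":4,"syj":1,"yvu":98},"k":71,"rlk":{"c":80,"cfd":58,"k":57,"md":6,"o":96,"txo":3}}
After op 15 (replace /i/k 50): {"h":78,"i":{"ak":80,"k":50,"syj":1,"yvu":98},"k":71,"rlk":{"c":80,"cfd":58,"k":57,"md":6,"o":96,"txo":3}}
After op 16 (add /i/an 86): {"h":78,"i":{"ak":80,"an":86,"k":50,"syj":1,"yvu":98},"k":71,"rlk":{"c":80,"cfd":58,"k":57,"md":6,"o":96,"txo":3}}
After op 17 (replace /rlk/md 28): {"h":78,"i":{"ak":80,"an":86,"k":50,"syj":1,"yvu":98},"k":71,"rlk":{"c":80,"cfd":58,"k":57,"md":28,"o":96,"txo":3}}
After op 18 (replace /i/yvu 27): {"h":78,"i":{"ak":80,"an":86,"k":50,"syj":1,"yvu":27},"k":71,"rlk":{"c":80,"cfd":58,"k":57,"md":28,"o":96,"txo":3}}
Size at path /rlk: 6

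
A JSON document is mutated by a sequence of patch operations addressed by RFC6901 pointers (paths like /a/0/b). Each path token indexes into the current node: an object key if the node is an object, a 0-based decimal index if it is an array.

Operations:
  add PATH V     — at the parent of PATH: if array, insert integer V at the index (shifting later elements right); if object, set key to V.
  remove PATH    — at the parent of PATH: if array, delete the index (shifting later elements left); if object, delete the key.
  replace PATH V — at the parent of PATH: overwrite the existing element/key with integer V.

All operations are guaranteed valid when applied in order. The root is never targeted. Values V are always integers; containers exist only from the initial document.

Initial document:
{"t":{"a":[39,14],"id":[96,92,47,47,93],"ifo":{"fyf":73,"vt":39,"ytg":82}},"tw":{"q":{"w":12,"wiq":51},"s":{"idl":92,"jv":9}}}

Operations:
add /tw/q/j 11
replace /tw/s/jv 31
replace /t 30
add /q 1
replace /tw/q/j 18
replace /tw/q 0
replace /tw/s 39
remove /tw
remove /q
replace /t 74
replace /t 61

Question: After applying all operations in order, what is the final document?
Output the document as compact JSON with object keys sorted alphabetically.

Answer: {"t":61}

Derivation:
After op 1 (add /tw/q/j 11): {"t":{"a":[39,14],"id":[96,92,47,47,93],"ifo":{"fyf":73,"vt":39,"ytg":82}},"tw":{"q":{"j":11,"w":12,"wiq":51},"s":{"idl":92,"jv":9}}}
After op 2 (replace /tw/s/jv 31): {"t":{"a":[39,14],"id":[96,92,47,47,93],"ifo":{"fyf":73,"vt":39,"ytg":82}},"tw":{"q":{"j":11,"w":12,"wiq":51},"s":{"idl":92,"jv":31}}}
After op 3 (replace /t 30): {"t":30,"tw":{"q":{"j":11,"w":12,"wiq":51},"s":{"idl":92,"jv":31}}}
After op 4 (add /q 1): {"q":1,"t":30,"tw":{"q":{"j":11,"w":12,"wiq":51},"s":{"idl":92,"jv":31}}}
After op 5 (replace /tw/q/j 18): {"q":1,"t":30,"tw":{"q":{"j":18,"w":12,"wiq":51},"s":{"idl":92,"jv":31}}}
After op 6 (replace /tw/q 0): {"q":1,"t":30,"tw":{"q":0,"s":{"idl":92,"jv":31}}}
After op 7 (replace /tw/s 39): {"q":1,"t":30,"tw":{"q":0,"s":39}}
After op 8 (remove /tw): {"q":1,"t":30}
After op 9 (remove /q): {"t":30}
After op 10 (replace /t 74): {"t":74}
After op 11 (replace /t 61): {"t":61}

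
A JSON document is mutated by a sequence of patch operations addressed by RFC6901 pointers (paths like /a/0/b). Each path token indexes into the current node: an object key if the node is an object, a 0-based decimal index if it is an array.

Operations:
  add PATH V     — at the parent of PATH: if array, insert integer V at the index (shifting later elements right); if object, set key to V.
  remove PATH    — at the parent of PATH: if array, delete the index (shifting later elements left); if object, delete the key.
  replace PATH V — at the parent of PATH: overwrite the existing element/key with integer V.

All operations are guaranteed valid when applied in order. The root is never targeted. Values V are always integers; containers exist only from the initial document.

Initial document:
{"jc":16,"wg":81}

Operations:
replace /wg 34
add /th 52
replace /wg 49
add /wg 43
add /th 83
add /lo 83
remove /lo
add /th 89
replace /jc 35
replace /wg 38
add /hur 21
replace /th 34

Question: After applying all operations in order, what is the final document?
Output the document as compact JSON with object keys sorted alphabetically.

After op 1 (replace /wg 34): {"jc":16,"wg":34}
After op 2 (add /th 52): {"jc":16,"th":52,"wg":34}
After op 3 (replace /wg 49): {"jc":16,"th":52,"wg":49}
After op 4 (add /wg 43): {"jc":16,"th":52,"wg":43}
After op 5 (add /th 83): {"jc":16,"th":83,"wg":43}
After op 6 (add /lo 83): {"jc":16,"lo":83,"th":83,"wg":43}
After op 7 (remove /lo): {"jc":16,"th":83,"wg":43}
After op 8 (add /th 89): {"jc":16,"th":89,"wg":43}
After op 9 (replace /jc 35): {"jc":35,"th":89,"wg":43}
After op 10 (replace /wg 38): {"jc":35,"th":89,"wg":38}
After op 11 (add /hur 21): {"hur":21,"jc":35,"th":89,"wg":38}
After op 12 (replace /th 34): {"hur":21,"jc":35,"th":34,"wg":38}

Answer: {"hur":21,"jc":35,"th":34,"wg":38}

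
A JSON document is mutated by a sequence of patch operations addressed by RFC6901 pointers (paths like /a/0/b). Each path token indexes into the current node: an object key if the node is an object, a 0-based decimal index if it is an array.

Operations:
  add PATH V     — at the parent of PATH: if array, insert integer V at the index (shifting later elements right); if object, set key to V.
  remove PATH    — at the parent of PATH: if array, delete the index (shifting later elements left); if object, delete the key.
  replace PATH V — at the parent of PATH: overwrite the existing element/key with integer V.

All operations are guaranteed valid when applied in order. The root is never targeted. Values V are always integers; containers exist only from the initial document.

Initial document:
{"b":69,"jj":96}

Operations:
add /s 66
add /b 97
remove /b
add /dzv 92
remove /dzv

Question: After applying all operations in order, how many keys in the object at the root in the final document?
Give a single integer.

Answer: 2

Derivation:
After op 1 (add /s 66): {"b":69,"jj":96,"s":66}
After op 2 (add /b 97): {"b":97,"jj":96,"s":66}
After op 3 (remove /b): {"jj":96,"s":66}
After op 4 (add /dzv 92): {"dzv":92,"jj":96,"s":66}
After op 5 (remove /dzv): {"jj":96,"s":66}
Size at the root: 2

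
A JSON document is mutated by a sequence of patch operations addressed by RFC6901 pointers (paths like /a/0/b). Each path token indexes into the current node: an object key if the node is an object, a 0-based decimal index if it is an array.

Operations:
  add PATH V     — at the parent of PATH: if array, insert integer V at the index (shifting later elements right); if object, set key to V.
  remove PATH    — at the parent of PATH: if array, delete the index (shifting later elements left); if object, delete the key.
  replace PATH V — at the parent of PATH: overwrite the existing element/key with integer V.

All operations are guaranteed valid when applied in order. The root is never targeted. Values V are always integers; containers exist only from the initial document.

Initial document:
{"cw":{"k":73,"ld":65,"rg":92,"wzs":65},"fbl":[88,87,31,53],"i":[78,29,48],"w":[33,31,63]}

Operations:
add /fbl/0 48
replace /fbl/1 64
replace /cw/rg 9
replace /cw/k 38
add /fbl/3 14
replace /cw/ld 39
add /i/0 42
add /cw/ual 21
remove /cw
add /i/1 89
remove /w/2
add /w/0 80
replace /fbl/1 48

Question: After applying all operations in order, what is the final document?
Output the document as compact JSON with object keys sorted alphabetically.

Answer: {"fbl":[48,48,87,14,31,53],"i":[42,89,78,29,48],"w":[80,33,31]}

Derivation:
After op 1 (add /fbl/0 48): {"cw":{"k":73,"ld":65,"rg":92,"wzs":65},"fbl":[48,88,87,31,53],"i":[78,29,48],"w":[33,31,63]}
After op 2 (replace /fbl/1 64): {"cw":{"k":73,"ld":65,"rg":92,"wzs":65},"fbl":[48,64,87,31,53],"i":[78,29,48],"w":[33,31,63]}
After op 3 (replace /cw/rg 9): {"cw":{"k":73,"ld":65,"rg":9,"wzs":65},"fbl":[48,64,87,31,53],"i":[78,29,48],"w":[33,31,63]}
After op 4 (replace /cw/k 38): {"cw":{"k":38,"ld":65,"rg":9,"wzs":65},"fbl":[48,64,87,31,53],"i":[78,29,48],"w":[33,31,63]}
After op 5 (add /fbl/3 14): {"cw":{"k":38,"ld":65,"rg":9,"wzs":65},"fbl":[48,64,87,14,31,53],"i":[78,29,48],"w":[33,31,63]}
After op 6 (replace /cw/ld 39): {"cw":{"k":38,"ld":39,"rg":9,"wzs":65},"fbl":[48,64,87,14,31,53],"i":[78,29,48],"w":[33,31,63]}
After op 7 (add /i/0 42): {"cw":{"k":38,"ld":39,"rg":9,"wzs":65},"fbl":[48,64,87,14,31,53],"i":[42,78,29,48],"w":[33,31,63]}
After op 8 (add /cw/ual 21): {"cw":{"k":38,"ld":39,"rg":9,"ual":21,"wzs":65},"fbl":[48,64,87,14,31,53],"i":[42,78,29,48],"w":[33,31,63]}
After op 9 (remove /cw): {"fbl":[48,64,87,14,31,53],"i":[42,78,29,48],"w":[33,31,63]}
After op 10 (add /i/1 89): {"fbl":[48,64,87,14,31,53],"i":[42,89,78,29,48],"w":[33,31,63]}
After op 11 (remove /w/2): {"fbl":[48,64,87,14,31,53],"i":[42,89,78,29,48],"w":[33,31]}
After op 12 (add /w/0 80): {"fbl":[48,64,87,14,31,53],"i":[42,89,78,29,48],"w":[80,33,31]}
After op 13 (replace /fbl/1 48): {"fbl":[48,48,87,14,31,53],"i":[42,89,78,29,48],"w":[80,33,31]}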